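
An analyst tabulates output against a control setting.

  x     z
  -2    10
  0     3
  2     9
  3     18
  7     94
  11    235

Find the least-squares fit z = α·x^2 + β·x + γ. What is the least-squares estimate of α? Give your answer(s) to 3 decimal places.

α = 1.970

MᵀM·[α, β, γ]ᵀ = Mᵀz reads: 17155·α + 1701·β + 187·γ = 33279;  1701·α + 187·β + 21·γ = 3295;  187·α + 21·β + 6·γ = 369.
Row-reducing yields α = 1125591/571300, β = -293669/571300, γ = 270468/142825.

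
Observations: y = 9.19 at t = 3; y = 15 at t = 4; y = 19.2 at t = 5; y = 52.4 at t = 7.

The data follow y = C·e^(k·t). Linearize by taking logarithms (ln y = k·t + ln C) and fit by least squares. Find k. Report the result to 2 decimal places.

With ln yᵢ as the transformed response and tᵢ as the regressor:
Over the data: Σt = 19.0000, Σ(t)² = 99.0000, Σln y = 11.8400, Σt·ln y = 59.9734.
Normal system: [[99.0000, 19.0000]; [19.0000, 4]]·[k, ln C]ᵀ = [59.9734, 11.8400]ᵀ.
Solving (det = 35.0000): k = 0.42669, ln C = 0.93322.

k = 0.43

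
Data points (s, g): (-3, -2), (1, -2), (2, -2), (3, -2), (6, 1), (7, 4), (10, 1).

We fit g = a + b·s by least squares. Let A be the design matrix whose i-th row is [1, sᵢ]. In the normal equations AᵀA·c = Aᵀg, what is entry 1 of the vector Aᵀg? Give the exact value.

-2

Entry 1 ↔ basis 1, so (Aᵀg)_{1} = Σᵢ gᵢ = (1)·(-2) + (1)·(-2) + (1)·(-2) + (1)·(-2) + (1)·(1) + (1)·(4) + (1)·(1) = -2.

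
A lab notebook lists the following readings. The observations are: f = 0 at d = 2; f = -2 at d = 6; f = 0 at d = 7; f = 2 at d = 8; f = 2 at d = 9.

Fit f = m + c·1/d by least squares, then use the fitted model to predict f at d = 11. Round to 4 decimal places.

Normal-equation sums: Σ1 = 5, Σ1/d = 527/504, Σ1/d·1/d = 82849/254016.
Moment sums: Σf = 2, Σ1/d·f = 5/36.
Normal equations: [[5, 527/504]; [527/504, 82849/254016]]·[m, c]ᵀ = [2, 5/36]ᵀ.
Determinant 5·(82849/254016) − (527/504)² = 34129/63504.
m = (2·(82849/254016) − (527/504)·(5/36))/(34129/63504) = 32202/34129; c = (5·(5/36) − (527/504)·2)/(34129/63504) = -88704/34129.
At d = 11: f̂ = (32202/34129)·(1) + (-88704/34129)·(1/11) = 24138/34129.

f̂ = 0.7073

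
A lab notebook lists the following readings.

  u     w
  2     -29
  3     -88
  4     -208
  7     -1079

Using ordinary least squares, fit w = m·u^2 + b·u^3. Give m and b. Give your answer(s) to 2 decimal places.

The normal system XᵀX·[m, b]ᵀ = Xᵀw is [[2754, 18106]; [18106, 122538]]·[m, b]ᵀ = [-57107, -386017]ᵀ.
Eliminating b: 122538·(row 1) − 18106·(row 2) gives 9642416·m = 122538·(-57107) − 18106·(-386017) = -8553764, so m = -2138441/2410604.
Then b = ((-386017) − 18106·(-2138441/2410604))/122538 = -7277869/2410604.

m = -0.89, b = -3.02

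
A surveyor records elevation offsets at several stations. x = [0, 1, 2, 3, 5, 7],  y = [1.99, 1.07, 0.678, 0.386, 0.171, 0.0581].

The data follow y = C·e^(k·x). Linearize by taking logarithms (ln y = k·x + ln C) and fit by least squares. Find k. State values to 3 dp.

With ln yᵢ as the transformed response and xᵢ as the regressor:
Σx = 18.0000, Σ(x)² = 88.0000, Σln y = -5.1964, Σx·ln y = -32.3149.
Equations: 88.0000·k + 18.0000·ln C = -32.3149;  18.0000·k + 6·ln C = -5.1964.
Δ = 88.0000·6 − (18.0000)² = 204.0000; k = (-32.3149·6 − 18.0000·-5.1964)/204.0000 = -0.49193, ln C = (88.0000·-5.1964 − 18.0000·-32.3149)/204.0000 = 0.60972.

k = -0.492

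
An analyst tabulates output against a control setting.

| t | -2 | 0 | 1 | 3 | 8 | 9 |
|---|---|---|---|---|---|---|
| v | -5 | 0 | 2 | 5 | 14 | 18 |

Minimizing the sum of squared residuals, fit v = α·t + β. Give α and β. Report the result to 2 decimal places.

α = 1.96, β = -0.53

AᵀA·[α, β]ᵀ = Aᵀv reads: 159·α + 19·β = 301;  19·α + 6·β = 34.
(Σt·t = 159, Σt = 19, Σ1 = 6, Σt·v = 301, Σv = 34.)
Eliminating β: 6·(row 1) − 19·(row 2) gives 593·α = 6·301 − 19·34 = 1160, so α = 1160/593.
Then β = (34 − 19·(1160/593))/6 = -313/593.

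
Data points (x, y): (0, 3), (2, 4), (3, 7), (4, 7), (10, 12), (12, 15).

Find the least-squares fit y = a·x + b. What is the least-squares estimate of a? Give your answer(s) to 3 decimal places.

With design matrix A, AᵀA = [[273, 31]; [31, 6]] and Aᵀy = [357, 48]ᵀ.
Eliminating b: 6·(row 1) − 31·(row 2) gives 677·a = 6·357 − 31·48 = 654, so a = 654/677.
Then b = (48 − 31·(654/677))/6 = 2037/677.

a = 0.966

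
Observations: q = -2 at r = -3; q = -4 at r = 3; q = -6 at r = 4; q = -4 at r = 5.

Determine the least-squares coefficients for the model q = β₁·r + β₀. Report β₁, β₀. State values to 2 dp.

From the data, Σr·r = 59, Σr = 9, Σ1 = 4.
And Σr·q = -50, Σq = -16.
So XᵀX·[β₁, β₀]ᵀ = Xᵀq: [[59, 9]; [9, 4]]·[β₁, β₀]ᵀ = [-50, -16]ᵀ.
det = 59·4 − 9² = 155.
β₁ = ((-50)·4 − 9·(-16))/155 = -56/155; β₀ = (59·(-16) − 9·(-50))/155 = -494/155.

β₁ = -0.36, β₀ = -3.19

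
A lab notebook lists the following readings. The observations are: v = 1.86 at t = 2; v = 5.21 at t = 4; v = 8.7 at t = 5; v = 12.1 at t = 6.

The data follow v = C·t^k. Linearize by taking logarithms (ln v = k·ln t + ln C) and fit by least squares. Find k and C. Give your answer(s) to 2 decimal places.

k = 1.69, C = 0.55

Taking logs, ln v = k·ln t + ln C, so regress ln v on ln t.
Σln t = 5.4806, Σ(ln t)² = 8.2030, Σln v = 6.9277, Σln t·ln v = 10.6673.
Equations: 8.2030·k + 5.4806·ln C = 10.6673;  5.4806·k + 4·ln C = 6.9277.
Δ = 8.2030·4 − (5.4806)² = 2.7744; k = (10.6673·4 − 5.4806·6.9277)/2.7744 = 1.69442, ln C = (8.2030·6.9277 − 5.4806·10.6673)/2.7744 = -0.58971, so C = exp(-0.58971) = 0.55449.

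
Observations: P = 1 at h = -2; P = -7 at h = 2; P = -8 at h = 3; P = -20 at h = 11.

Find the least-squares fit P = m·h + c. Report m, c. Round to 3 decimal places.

m = -1.584, c = -2.955

With design matrix X, XᵀX = [[138, 14]; [14, 4]] and XᵀP = [-260, -34]ᵀ.
Determinant 138·4 − 14² = 356.
m = ((-260)·4 − 14·(-34))/356 = -141/89; c = (138·(-34) − 14·(-260))/356 = -263/89.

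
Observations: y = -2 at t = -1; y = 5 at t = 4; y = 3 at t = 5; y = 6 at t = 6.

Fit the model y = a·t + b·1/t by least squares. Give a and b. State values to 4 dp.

a = 0.8746, b = 1.1959

Setting ∂/∂a … = 0 gives: 78·a + 4·b = 73;  4·a + (4069/3600)·b = 97/20.
Determinant 78·(4069/3600) − 4² = 43297/600.
a = (73·(4069/3600) − 4·(97/20))/(43297/600) = 227197/259782; b = (78·(97/20) − 4·73)/(43297/600) = 51780/43297.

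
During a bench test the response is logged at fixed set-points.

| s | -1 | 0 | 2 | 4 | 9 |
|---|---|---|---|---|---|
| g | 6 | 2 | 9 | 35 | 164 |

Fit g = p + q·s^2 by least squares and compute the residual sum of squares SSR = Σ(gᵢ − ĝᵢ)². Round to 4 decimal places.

SSR = 5.0489

Compute the Gram sums: Σ1 = 5, Σs^2 = 102, Σs^2·s^2 = 6834.
And Σg = 216, Σs^2·g = 13886.
XᵀX·[p, q]ᵀ = Xᵀg becomes [[5, 102]; [102, 6834]]·[p, q]ᵀ = [216, 13886]ᵀ.
Determinant 5·6834 − 102² = 23766.
p = (216·6834 − 102·13886)/23766 = 586/233; q = (5·13886 − 102·216)/23766 = 23699/11883.
Residuals: 17713/11883, -120/233, -17735/11883, 6835/11883, -231/3961; SSR = 59996/11883.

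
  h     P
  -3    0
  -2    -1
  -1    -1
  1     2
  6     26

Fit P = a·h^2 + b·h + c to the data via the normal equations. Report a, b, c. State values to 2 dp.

a = 0.48, b = 1.46, c = 0.02

The normal system MᵀM·[a, b, c]ᵀ = MᵀP is [[1395, 181, 51]; [181, 51, 1]; [51, 1, 5]]·[a, b, c]ᵀ = [933, 161, 26]ᵀ.
Solving the 3×3 system (Gaussian elimination) gives a = 4571/9542, b = 6948/4771, c = 215/9542.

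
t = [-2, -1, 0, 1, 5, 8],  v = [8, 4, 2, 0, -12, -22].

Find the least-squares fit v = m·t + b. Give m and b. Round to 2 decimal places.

m = -2.93, b = 2.04

Sums needed: Σt·t = 95, Σt = 11, Σ1 = 6.
Moment sums: Σt·v = -256, Σv = -20.
Determinant 95·6 − 11² = 449.
m = ((-256)·6 − 11·(-20))/449 = -1316/449; b = (95·(-20) − 11·(-256))/449 = 916/449.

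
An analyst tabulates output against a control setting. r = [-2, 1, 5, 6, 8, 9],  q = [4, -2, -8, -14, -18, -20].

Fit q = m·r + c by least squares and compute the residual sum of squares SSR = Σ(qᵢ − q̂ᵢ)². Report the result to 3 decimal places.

Setting ∂/∂m … = 0 gives: 211·m + 27·c = -458;  27·m + 6·c = -58.
det = 211·6 − 27² = 537.
m = ((-458)·6 − 27·(-58))/537 = -394/179; c = (211·(-58) − 27·(-458))/537 = 128/537.
Residuals: -344/537, -20/537, 1486/537, -554/537, -338/537, -230/537; SSR = 5216/537.

SSR = 9.713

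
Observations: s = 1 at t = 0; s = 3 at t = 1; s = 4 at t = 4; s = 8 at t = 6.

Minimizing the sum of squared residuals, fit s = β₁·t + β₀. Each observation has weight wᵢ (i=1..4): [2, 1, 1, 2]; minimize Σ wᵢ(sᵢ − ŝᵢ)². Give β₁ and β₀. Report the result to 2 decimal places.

Setting ∂/∂β₁ … = 0 gives: 89·β₁ + 17·β₀ = 115;  17·β₁ + 6·β₀ = 25.
Eliminating β₀: 6·(row 1) − 17·(row 2) gives 245·β₁ = 6·115 − 17·25 = 265, so β₁ = 53/49.
Then β₀ = (25 − 17·(53/49))/6 = 54/49.

β₁ = 1.08, β₀ = 1.10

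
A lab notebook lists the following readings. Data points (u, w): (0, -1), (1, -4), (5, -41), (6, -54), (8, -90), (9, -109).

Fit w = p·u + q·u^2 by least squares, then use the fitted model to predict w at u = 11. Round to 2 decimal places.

Normal-equation sums: Σu·u = 207, Σu·u^2 = 1583, Σu^2·u^2 = 12579.
For Mᵀw: Σu·w = -2234, Σu^2·w = -17562.
MᵀM·[p, q]ᵀ = Mᵀw becomes [[207, 1583]; [1583, 12579]]·[p, q]ᵀ = [-2234, -17562]ᵀ.
Determinant 207·12579 − 1583² = 97964.
p = ((-2234)·12579 − 1583·(-17562))/97964 = -75210/24491; q = (207·(-17562) − 1583·(-2234))/97964 = -24728/24491.
At u = 11: ŵ = (-75210/24491)·(11) + (-24728/24491)·(121) = -3819398/24491.

ŵ = -155.95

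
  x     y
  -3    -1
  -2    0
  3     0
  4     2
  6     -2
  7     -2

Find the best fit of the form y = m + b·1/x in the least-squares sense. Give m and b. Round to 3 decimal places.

The normal system AᵀA·[m, b]ᵀ = Aᵀy is [[6, 5/84]; [5/84, 457/784]]·[m, b]ᵀ = [-3, 3/14]ᵀ.
Δ = 6·(457/784) − (5/84)² = 24653/7056.
m = ((-3)·(457/784) − (5/84)·(3/14))/(24653/7056) = -12429/24653; b = (6·(3/14) − (5/84)·(-3))/(24653/7056) = 10332/24653.

m = -0.504, b = 0.419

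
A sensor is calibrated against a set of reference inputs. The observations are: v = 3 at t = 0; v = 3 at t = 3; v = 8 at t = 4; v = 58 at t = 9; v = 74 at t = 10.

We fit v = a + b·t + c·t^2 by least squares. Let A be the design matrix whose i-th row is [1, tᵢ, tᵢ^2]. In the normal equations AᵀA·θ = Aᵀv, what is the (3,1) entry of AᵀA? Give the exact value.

206

Row 3 ↔ basis t^2, column 1 ↔ basis 1, so (AᵀA)_{3,1} = Σᵢ t^2 = (0)·(1) + (9)·(1) + (16)·(1) + (81)·(1) + (100)·(1) = 206.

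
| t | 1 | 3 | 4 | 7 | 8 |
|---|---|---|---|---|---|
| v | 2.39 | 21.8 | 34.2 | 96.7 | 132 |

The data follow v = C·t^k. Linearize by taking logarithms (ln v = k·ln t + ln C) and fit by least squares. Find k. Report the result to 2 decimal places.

k = 1.91

With ln vᵢ as the transformed response and ln tᵢ as the regressor:
Σln t = 6.5103, Σ(ln t)² = 11.2394, Σln v = 16.9398, Σln t·ln v = 27.3320.
Equations: 11.2394·k + 6.5103·ln C = 27.3320;  6.5103·k + 5·ln C = 16.9398.
Slope k = (n·Σln t·ln v − Σln t·Σln v)/(n·Σ(ln t)² − (Σln t)²) = (5·27.3320 − 6.5103·16.9398)/13.8136 = 1.90951; ln C = (Σln v − k·Σln t)/n = 0.90169.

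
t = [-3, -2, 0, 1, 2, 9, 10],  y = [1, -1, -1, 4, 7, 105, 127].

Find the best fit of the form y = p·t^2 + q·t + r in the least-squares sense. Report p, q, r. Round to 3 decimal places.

p = 1.039, q = 2.394, r = -0.767

Entries of AᵀA: Σt^2·t^2 = 16675, Σt^2·t = 1703, Σt^2 = 199, Σt·t = 199, Σt = 17, Σ1 = 7.
Moment sums: Σt^2·y = 21242, Σt·y = 2232, Σy = 242.
Normal equations: [[16675, 1703, 199]; [1703, 199, 17]; [199, 17, 7]]·[p, q, r]ᵀ = [21242, 2232, 242]ᵀ.
Solving the 3×3 system (Gaussian elimination) gives p = 2857/2751, q = 6586/2751, r = -703/917.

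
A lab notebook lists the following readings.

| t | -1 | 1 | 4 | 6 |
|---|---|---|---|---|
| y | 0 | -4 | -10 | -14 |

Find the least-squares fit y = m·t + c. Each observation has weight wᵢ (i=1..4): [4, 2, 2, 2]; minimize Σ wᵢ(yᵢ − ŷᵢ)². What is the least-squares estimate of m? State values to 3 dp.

m = -2.000

Sums needed: Σwᵢ·t·t = 110, Σwᵢ·t = 18, Σwᵢ·1 = 10.
Right-hand side: Σwᵢ·t·y = -256, Σwᵢ·y = -56.
So MᵀWM·[m, c]ᵀ = MᵀWy: [[110, 18]; [18, 10]]·[m, c]ᵀ = [-256, -56]ᵀ.
Determinant 110·10 − 18² = 776.
m = ((-256)·10 − 18·(-56))/776 = -2; c = (110·(-56) − 18·(-256))/776 = -2.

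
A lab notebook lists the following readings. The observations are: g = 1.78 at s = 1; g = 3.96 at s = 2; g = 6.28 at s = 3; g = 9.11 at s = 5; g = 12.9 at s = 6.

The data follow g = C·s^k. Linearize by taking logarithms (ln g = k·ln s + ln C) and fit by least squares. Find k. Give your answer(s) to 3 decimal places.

Let Y = ln g. Fitting Y = k·ln s + ln C by least squares:
Sums: Σln s = 5.1930, Σ(ln s)² = 7.4881, Σln g = 8.5568, Σln s·ln g = 11.1103.
Normal system: [[7.4881, 5.1930]; [5.1930, 5]]·[k, ln C]ᵀ = [11.1103, 8.5568]ᵀ.
Slope k = (n·Σln s·ln g − Σln s·Σln g)/(n·Σ(ln s)² − (Σln s)²) = (5·11.1103 − 5.1930·8.5568)/10.4737 = 1.06134; ln C = (Σln g − k·Σln s)/n = 0.60906.

k = 1.061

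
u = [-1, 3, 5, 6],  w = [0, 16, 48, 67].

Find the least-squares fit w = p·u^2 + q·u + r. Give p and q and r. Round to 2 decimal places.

p = 1.84, q = 0.48, r = -1.44

Entries of MᵀM: Σu^2·u^2 = 2003, Σu^2·u = 367, Σu^2 = 71, Σu·u = 71, Σu = 13, Σ1 = 4.
For Mᵀw: Σu^2·w = 3756, Σu·w = 690, Σw = 131.
Normal equations: [[2003, 367, 71]; [367, 71, 13]; [71, 13, 4]]·[p, q, r]ᵀ = [3756, 690, 131]ᵀ.
Row-reducing yields p = 57/31, q = 74/155, r = -223/155.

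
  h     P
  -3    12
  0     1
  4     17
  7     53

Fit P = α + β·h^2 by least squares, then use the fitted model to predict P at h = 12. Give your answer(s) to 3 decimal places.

Normal-equation sums: Σ1 = 4, Σh^2 = 74, Σh^2·h^2 = 2738.
Moment sums: ΣP = 83, Σh^2·P = 2977.
det = 4·2738 − 74² = 5476.
α = (83·2738 − 74·2977)/5476 = 47/37; β = (4·2977 − 74·83)/5476 = 2883/2738.
At h = 12: P̂ = (47/37)·(1) + (2883/2738)·(144) = 209315/1369.

P̂ = 152.896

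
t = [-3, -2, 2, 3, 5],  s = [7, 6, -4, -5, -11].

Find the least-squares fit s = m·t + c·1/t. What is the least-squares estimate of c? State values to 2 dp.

c = -1.17

Compute the Gram sums: Σt·t = 51, Σt·1/t = 5, Σ1/t·1/t = 343/450.
Moment sums: Σt·s = -111, Σ1/t·s = -56/5.
Eliminating c: (343/450)·(row 1) − 5·(row 2) gives (2081/150)·m = (343/450)·(-111) − 5·(-56/5) = -4291/150, so m = -4291/2081.
Then c = ((-56/5) − 5·(-4291/2081))/(343/450) = -2430/2081.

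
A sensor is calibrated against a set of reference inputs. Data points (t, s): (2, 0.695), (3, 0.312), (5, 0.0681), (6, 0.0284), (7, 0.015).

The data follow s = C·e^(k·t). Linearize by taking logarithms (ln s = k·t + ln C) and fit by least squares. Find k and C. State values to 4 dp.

Let Y = ln s. Fitting Y = k·t + ln C by least squares:
Σt = 23.0000, Σ(t)² = 123.0000, Σln s = -11.9764, Σt·ln s = -68.4220.
Equations: 123.0000·k + 23.0000·ln C = -68.4220;  23.0000·k + 5·ln C = -11.9764.
Solving (det = 86.0000): k = -0.77502, ln C = 1.16980, so C = exp(1.16980) = 3.22134.

k = -0.7750, C = 3.2213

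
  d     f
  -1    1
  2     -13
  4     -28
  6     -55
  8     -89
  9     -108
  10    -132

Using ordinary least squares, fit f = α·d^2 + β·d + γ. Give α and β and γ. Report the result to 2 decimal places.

Entries of XᵀX: Σd^2·d^2 = 22226, Σd^2·d = 2528, Σd^2 = 302, Σd·d = 302, Σd = 38, Σ1 = 7.
For Xᵀf: Σd^2·f = -30123, Σd·f = -3473, Σf = -424.
Normal equations: [[22226, 2528, 302]; [2528, 302, 38]; [302, 38, 7]]·[α, β, γ]ᵀ = [-30123, -3473, -424]ᵀ.
Solving the 3×3 system (Gaussian elimination) gives α = -64099/63498, β = -909883/317490, γ = -77398/52915.

α = -1.01, β = -2.87, γ = -1.46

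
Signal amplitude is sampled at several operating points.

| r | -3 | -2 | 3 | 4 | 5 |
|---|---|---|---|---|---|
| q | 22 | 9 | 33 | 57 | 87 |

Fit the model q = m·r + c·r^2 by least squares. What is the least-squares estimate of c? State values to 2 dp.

c = 3.10

Compute the Gram sums: Σr·r = 63, Σr·r^2 = 181, Σr^2·r^2 = 1059.
Right-hand side: Σr·q = 678, Σr^2·q = 3618.
Normal equations: [[63, 181]; [181, 1059]]·[m, c]ᵀ = [678, 3618]ᵀ.
Eliminating c: 1059·(row 1) − 181·(row 2) gives 33956·m = 1059·678 − 181·3618 = 63144, so m = 15786/8489.
Then c = (3618 − 181·(15786/8489))/1059 = 26304/8489.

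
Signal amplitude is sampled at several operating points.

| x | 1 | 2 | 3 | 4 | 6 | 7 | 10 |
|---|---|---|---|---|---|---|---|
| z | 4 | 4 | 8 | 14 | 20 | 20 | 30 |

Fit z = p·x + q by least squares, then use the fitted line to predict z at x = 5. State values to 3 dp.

With design matrix A, AᵀA = [[215, 33]; [33, 7]] and Aᵀz = [652, 100]ᵀ.
det = 215·7 − 33² = 416.
p = (652·7 − 33·100)/416 = 79/26; q = (215·100 − 33·652)/416 = -1/26.
At x = 5: ẑ = (79/26)·(5) + (-1/26)·(1) = 197/13.

ẑ = 15.154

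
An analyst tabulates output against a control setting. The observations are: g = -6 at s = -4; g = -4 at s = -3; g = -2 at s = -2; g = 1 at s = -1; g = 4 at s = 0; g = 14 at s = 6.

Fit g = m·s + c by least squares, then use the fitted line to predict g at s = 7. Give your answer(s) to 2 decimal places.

ĝ = 16.62

The normal system AᵀA·[m, c]ᵀ = Aᵀg is [[66, -4]; [-4, 6]]·[m, c]ᵀ = [123, 7]ᵀ.
Determinant 66·6 − (-4)² = 380.
m = (123·6 − (-4)·7)/380 = 383/190; c = (66·7 − (-4)·123)/380 = 477/190.
At s = 7: ĝ = (383/190)·(7) + (477/190)·(1) = 1579/95.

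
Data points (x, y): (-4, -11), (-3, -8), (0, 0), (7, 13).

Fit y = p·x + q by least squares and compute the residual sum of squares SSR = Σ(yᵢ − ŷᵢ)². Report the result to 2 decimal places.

Compute the Gram sums: Σx·x = 74, Σx = 0, Σ1 = 4.
Right-hand side: Σx·y = 159, Σy = -6.
AᵀA·[p, q]ᵀ = Aᵀy becomes [[74, 0]; [0, 4]]·[p, q]ᵀ = [159, -6]ᵀ.
Eliminating q: 4·(row 1) − 0·(row 2) gives 296·p = 4·159 − 0·(-6) = 636, so p = 159/74.
Then q = ((-6) − 0·(159/74))/4 = -3/2.
Residuals: -67/74, -2/37, 3/2, -20/37; SSR = 249/74.

SSR = 3.36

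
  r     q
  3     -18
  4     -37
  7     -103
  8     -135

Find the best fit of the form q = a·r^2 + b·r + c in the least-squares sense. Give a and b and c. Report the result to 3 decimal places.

From the data, Σr^2·r^2 = 6834, Σr^2·r = 946, Σr^2 = 138, Σr·r = 138, Σr = 22, Σ1 = 4.
And Σr^2·q = -14441, Σr·q = -2003, Σq = -293.
So MᵀM·[a, b, c]ᵀ = Mᵀq: [[6834, 946, 138]; [946, 138, 22]; [138, 22, 4]]·[a, b, c]ᵀ = [-14441, -2003, -293]ᵀ.
Row-reducing yields a = -13/8, b = -701/136, c = 759/68.

a = -1.625, b = -5.154, c = 11.162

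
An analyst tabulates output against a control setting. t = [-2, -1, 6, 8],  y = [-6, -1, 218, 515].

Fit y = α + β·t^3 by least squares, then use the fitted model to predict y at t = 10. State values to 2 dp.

The normal system XᵀX·[α, β]ᵀ = Xᵀy is [[4, 719]; [719, 308865]]·[α, β]ᵀ = [726, 310817]ᵀ.
Δ = 4·308865 − 719² = 718499.
α = (726·308865 − 719·310817)/718499 = 758567/718499; β = (4·310817 − 719·726)/718499 = 721274/718499.
At t = 10: ŷ = (758567/718499)·(1) + (721274/718499)·(1000) = 722032567/718499.

ŷ = 1004.92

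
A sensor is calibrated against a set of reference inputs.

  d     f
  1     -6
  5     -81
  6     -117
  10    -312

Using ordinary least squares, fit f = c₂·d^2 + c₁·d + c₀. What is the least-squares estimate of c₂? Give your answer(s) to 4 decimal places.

c₂ = -3.0000

Normal-equation sums: Σd^2·d^2 = 11922, Σd^2·d = 1342, Σd^2 = 162, Σd·d = 162, Σd = 22, Σ1 = 4.
And Σd^2·f = -37443, Σd·f = -4233, Σf = -516.
So AᵀA·[c₂, c₁, c₀]ᵀ = Aᵀf: [[11922, 1342, 162]; [1342, 162, 22]; [162, 22, 4]]·[c₂, c₁, c₀]ᵀ = [-37443, -4233, -516]ᵀ.
Inverting the 3×3 Gram matrix, [c₂, c₁, c₀]ᵀ = [-3, -42/41, -153/82]ᵀ.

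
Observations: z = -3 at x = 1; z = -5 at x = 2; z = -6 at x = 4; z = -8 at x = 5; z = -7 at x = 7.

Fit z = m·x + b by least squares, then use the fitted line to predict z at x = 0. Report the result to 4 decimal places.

ẑ = -3.1667

Compute the Gram sums: Σx·x = 95, Σx = 19, Σ1 = 5.
For Aᵀz: Σx·z = -126, Σz = -29.
Normal equations: [[95, 19]; [19, 5]]·[m, b]ᵀ = [-126, -29]ᵀ.
Δ = 95·5 − 19² = 114.
m = ((-126)·5 − 19·(-29))/114 = -79/114; b = (95·(-29) − 19·(-126))/114 = -19/6.
At x = 0: ẑ = (-79/114)·(0) + (-19/6)·(1) = -19/6.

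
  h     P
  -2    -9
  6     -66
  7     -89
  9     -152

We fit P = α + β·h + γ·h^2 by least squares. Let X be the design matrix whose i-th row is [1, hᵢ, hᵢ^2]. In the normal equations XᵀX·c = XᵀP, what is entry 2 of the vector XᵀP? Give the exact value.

Entry 2 ↔ basis h, so (XᵀP)_{2} = Σᵢ (h)·Pᵢ = (-2)·(-9) + (6)·(-66) + (7)·(-89) + (9)·(-152) = -2369.

-2369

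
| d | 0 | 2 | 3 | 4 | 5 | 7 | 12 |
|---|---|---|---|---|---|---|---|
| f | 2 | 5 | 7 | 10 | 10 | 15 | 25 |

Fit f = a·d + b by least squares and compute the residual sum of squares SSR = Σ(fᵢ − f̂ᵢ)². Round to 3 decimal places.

SSR = 2.500

Sums needed: Σd·d = 247, Σd = 33, Σ1 = 7.
And Σd·f = 526, Σf = 74.
So XᵀX·[a, b]ᵀ = Xᵀf: [[247, 33]; [33, 7]]·[a, b]ᵀ = [526, 74]ᵀ.
Determinant 247·7 − 33² = 640.
a = (526·7 − 33·74)/640 = 31/16; b = (247·74 − 33·526)/640 = 23/16.
Residuals: 9/16, -5/16, -1/4, 13/16, -9/8, 0, 5/16; SSR = 5/2.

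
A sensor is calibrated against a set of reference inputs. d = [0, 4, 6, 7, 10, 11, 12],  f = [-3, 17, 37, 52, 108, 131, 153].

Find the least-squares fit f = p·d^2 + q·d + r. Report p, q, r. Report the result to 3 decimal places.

Sums needed: Σd^2·d^2 = 49330, Σd^2·d = 4682, Σd^2 = 466, Σd·d = 466, Σd = 50, Σ1 = 7.
Right-hand side: Σd^2·f = 52835, Σd·f = 5011, Σf = 495.
MᵀM·[p, q, r]ᵀ = Mᵀf becomes [[49330, 4682, 466]; [4682, 466, 50]; [466, 50, 7]]·[p, q, r]ᵀ = [52835, 5011, 495]ᵀ.
Row-reducing yields p = 48889/47004, q = 9727/15668, r = -34798/11751.

p = 1.040, q = 0.621, r = -2.961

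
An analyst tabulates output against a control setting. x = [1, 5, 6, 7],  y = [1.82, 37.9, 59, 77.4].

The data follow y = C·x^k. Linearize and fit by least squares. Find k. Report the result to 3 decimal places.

k = 1.925

Let Y = ln y. Fitting Y = k·ln x + ln C by least squares:
Sums: Σln x = 5.3471, Σ(ln x)² = 9.5873, Σln y = 12.6603, Σln x·ln y = 21.6189.
Normal system: [[9.5873, 5.3471]; [5.3471, 4]]·[k, ln C]ᵀ = [21.6189, 12.6603]ᵀ.
Solving (det = 9.7575): k = 1.92465, ln C = 0.59226.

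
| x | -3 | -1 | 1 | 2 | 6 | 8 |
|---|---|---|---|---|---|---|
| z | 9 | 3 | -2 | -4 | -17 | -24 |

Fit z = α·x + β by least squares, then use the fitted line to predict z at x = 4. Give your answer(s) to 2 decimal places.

ẑ = -11.28

Normal-equation sums: Σx·x = 115, Σx = 13, Σ1 = 6.
And Σx·z = -334, Σz = -35.
MᵀM·[α, β]ᵀ = Mᵀz becomes [[115, 13]; [13, 6]]·[α, β]ᵀ = [-334, -35]ᵀ.
Eliminating β: 6·(row 1) − 13·(row 2) gives 521·α = 6·(-334) − 13·(-35) = -1549, so α = -1549/521.
Then β = ((-35) − 13·(-1549/521))/6 = 317/521.
At x = 4: ẑ = (-1549/521)·(4) + (317/521)·(1) = -5879/521.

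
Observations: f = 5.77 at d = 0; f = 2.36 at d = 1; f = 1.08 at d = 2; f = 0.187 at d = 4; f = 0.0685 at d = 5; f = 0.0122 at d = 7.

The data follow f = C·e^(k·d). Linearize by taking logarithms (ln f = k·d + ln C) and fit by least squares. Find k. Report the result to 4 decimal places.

k = -0.8814

Linearized form: ln f = k·d + ln C. From the 6 transformed points,
AᵀA = [[95.0000, 19.0000]; [19.0000, 6]], rhs = [-49.9428, -6.0756]ᵀ  (here Σd = 19.0000, Σ(d)² = 95.0000, Σln f = -6.0756, Σd·ln f = -49.9428).
Solving (det = 209.0000): k = -0.88144, ln C = 1.77863.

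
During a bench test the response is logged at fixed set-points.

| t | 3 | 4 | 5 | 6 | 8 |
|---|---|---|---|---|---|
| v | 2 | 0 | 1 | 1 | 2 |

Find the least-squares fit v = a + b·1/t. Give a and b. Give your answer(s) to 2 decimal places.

The normal system XᵀX·[a, b]ᵀ = Xᵀv is [[5, 43/40]; [43/40, 3701/14400]]·[a, b]ᵀ = [6, 77/60]ᵀ.
det = 5·(3701/14400) − (43/40)² = 233/1800.
a = (6·(3701/14400) − (43/40)·(77/60))/(233/1800) = 585/466; b = (5·(77/60) − (43/40)·6)/(233/1800) = -60/233.

a = 1.26, b = -0.26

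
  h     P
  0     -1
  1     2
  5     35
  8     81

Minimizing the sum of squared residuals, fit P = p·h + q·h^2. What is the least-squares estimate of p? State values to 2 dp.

p = 1.60

Sums needed: Σh·h = 90, Σh·h^2 = 638, Σh^2·h^2 = 4722.
Moment sums: Σh·P = 825, Σh^2·P = 6061.
Normal equations: [[90, 638]; [638, 4722]]·[p, q]ᵀ = [825, 6061]ᵀ.
Δ = 90·4722 − 638² = 17936.
p = (825·4722 − 638·6061)/17936 = 7183/4484; q = (90·6061 − 638·825)/17936 = 4785/4484.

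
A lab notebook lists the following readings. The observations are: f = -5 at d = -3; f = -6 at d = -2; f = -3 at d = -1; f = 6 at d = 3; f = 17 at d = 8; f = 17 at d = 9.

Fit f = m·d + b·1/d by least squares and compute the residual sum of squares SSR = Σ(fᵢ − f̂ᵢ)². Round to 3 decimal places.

Sums needed: Σd·d = 168, Σd·1/d = 6, Σ1/d·1/d = 7777/5184.
And Σd·f = 337, Σ1/d·f = 985/72.
MᵀM·[m, b]ᵀ = Mᵀf becomes [[168, 6]; [6, 7777/5184]]·[m, b]ᵀ = [337, 985/72]ᵀ.
Eliminating b: (7777/5184)·(row 1) − 6·(row 2) gives (46663/216)·m = (7777/5184)·337 − 6·(985/72) = 2195329/5184, so m = 2195329/1119912.
Then b = ((985/72) − 6·(2195329/1119912))/(7777/5184) = 59688/46663.
Residuals: 487977/373304, -806279/559956, 268105/1119912, -114673/373304, 162101/139989, -292875/373304; SSR = 6596375/1119912.

SSR = 5.890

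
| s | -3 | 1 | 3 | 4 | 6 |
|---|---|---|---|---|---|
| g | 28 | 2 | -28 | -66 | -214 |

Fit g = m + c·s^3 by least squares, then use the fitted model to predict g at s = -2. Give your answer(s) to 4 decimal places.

Normal-equation sums: Σ1 = 5, Σs^3 = 281, Σs^3·s^3 = 52211.
Moment sums: Σg = -278, Σs^3·g = -51958.
So AᵀA·[m, c]ᵀ = Aᵀg: [[5, 281]; [281, 52211]]·[m, c]ᵀ = [-278, -51958]ᵀ.
det = 5·52211 − 281² = 182094.
m = ((-278)·52211 − 281·(-51958))/182094 = 42770/91047; c = (5·(-51958) − 281·(-278))/182094 = -90836/91047.
At s = -2: ĝ = (42770/91047)·(1) + (-90836/91047)·(-8) = 256486/30349.

ĝ = 8.4512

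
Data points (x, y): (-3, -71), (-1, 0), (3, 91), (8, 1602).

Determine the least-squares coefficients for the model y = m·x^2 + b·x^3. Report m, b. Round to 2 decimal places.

m = 1.11, b = 2.99

Entries of AᵀA: Σx^2·x^2 = 4259, Σx^2·x^3 = 32767, Σx^3·x^3 = 263603.
For Aᵀy: Σx^2·y = 102708, Σx^3·y = 824598.
So AᵀA·[m, b]ᵀ = Aᵀy: [[4259, 32767]; [32767, 263603]]·[m, b]ᵀ = [102708, 824598]ᵀ.
det = 4259·263603 − 32767² = 49008888.
m = (102708·263603 − 32767·824598)/49008888 = 3029681/2722716; b = (4259·824598 − 32767·102708)/49008888 = 8140547/2722716.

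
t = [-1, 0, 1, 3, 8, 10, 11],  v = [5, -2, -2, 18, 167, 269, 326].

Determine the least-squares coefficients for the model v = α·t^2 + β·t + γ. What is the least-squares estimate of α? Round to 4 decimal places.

α = 2.9390

Sums needed: Σt^2·t^2 = 28820, Σt^2·t = 2870, Σt^2 = 296, Σt·t = 296, Σt = 32, Σ1 = 7.
For Xᵀv: Σt^2·v = 77199, Σt·v = 7659, Σv = 781.
So XᵀX·[α, β, γ]ᵀ = Xᵀv: [[28820, 2870, 296]; [2870, 296, 32]; [296, 32, 7]]·[α, β, γ]ᵀ = [77199, 7659, 781]ᵀ.
Solving the 3×3 system (Gaussian elimination) gives α = 480039/163334, β = -402931/163334, γ = -116707/81667.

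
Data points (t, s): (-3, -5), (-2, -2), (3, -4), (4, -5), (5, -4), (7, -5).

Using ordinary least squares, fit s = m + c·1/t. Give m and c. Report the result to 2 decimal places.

m = -4.14, c = -1.76

XᵀX·[m, c]ᵀ = Xᵀs reads: 6·m + (13/140)·c = -25;  (13/140)·m + (104981/176400)·c = -601/420.
(Σ1 = 6, Σ1/t = 13/140, Σ1/t·1/t = 104981/176400, Σs = -25, Σ1/t·s = -601/420.)
Eliminating c: (104981/176400)·(row 1) − (13/140)·(row 2) gives (41891/11760)·m = (104981/176400)·(-25) − (13/140)·(-601/420) = -1300543/88200, so m = -2601086/628365.
Then c = ((-601/420) − (13/140)·(-2601086/628365))/(104981/176400) = -73668/41891.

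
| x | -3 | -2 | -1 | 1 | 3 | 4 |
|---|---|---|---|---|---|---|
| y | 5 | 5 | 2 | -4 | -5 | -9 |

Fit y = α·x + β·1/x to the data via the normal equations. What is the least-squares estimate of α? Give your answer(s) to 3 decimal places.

Entries of MᵀM: Σx·x = 40, Σx·1/x = 6, Σ1/x·1/x = 365/144.
Moment sums: Σx·y = -82, Σ1/x·y = -169/12.
Normal equations: [[40, 6]; [6, 365/144]]·[α, β]ᵀ = [-82, -169/12]ᵀ.
Δ = 40·(365/144) − 6² = 1177/18.
α = ((-82)·(365/144) − 6·(-169/12))/(1177/18) = -83/44; β = (40·(-169/12) − 6·(-82))/(1177/18) = -12/11.

α = -1.886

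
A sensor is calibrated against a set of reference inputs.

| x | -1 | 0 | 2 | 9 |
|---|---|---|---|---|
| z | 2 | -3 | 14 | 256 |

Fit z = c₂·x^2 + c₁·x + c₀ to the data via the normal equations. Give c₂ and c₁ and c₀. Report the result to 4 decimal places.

c₂ = 3.0587, c₁ = 1.0481, c₀ = -1.1316

Setting ∂/∂c₂ … = 0 gives: 6578·c₂ + 736·c₁ + 86·c₀ = 20794;  736·c₂ + 86·c₁ + 10·c₀ = 2330;  86·c₂ + 10·c₁ + 4·c₀ = 269.
Solving the 3×3 system (Gaussian elimination) gives c₂ = 5787/1892, c₁ = 1983/1892, c₀ = -2141/1892.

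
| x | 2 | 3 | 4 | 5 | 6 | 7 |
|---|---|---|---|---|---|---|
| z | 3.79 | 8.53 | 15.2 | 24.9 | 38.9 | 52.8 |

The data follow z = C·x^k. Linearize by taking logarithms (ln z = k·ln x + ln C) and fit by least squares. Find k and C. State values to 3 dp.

k = 2.116, C = 0.847

Taking logs, ln z = k·ln x + ln C, so regress ln z on ln x.
XᵀX = [[13.1965, 8.5252]; [8.5252, 6]], rhs = [26.5032, 17.0396]ᵀ  (here Σln x = 8.5252, Σ(ln x)² = 13.1965, Σln z = 17.0396, Σln x·ln z = 26.5032).
Slope k = (n·Σln x·ln z − Σln x·Σln z)/(n·Σ(ln x)² − (Σln x)²) = (6·26.5032 − 8.5252·17.0396)/6.5005 = 2.11584; ln C = (Σln z − k·Σln x)/n = -0.16637, so C = exp(-0.16637) = 0.84673.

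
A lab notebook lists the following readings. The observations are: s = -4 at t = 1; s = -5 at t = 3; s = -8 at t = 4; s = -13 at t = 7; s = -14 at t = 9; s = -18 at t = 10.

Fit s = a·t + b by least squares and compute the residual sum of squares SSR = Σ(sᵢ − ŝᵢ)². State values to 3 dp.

XᵀX·[a, b]ᵀ = Xᵀs reads: 256·a + 34·b = -448;  34·a + 6·b = -62.
(Σt·t = 256, Σt = 34, Σ1 = 6, Σt·s = -448, Σs = -62.)
det = 256·6 − 34² = 380.
a = ((-448)·6 − 34·(-62))/380 = -29/19; b = (256·(-62) − 34·(-448))/380 = -32/19.
Residuals: -15/19, 24/19, -4/19, -12/19, 27/19, -20/19; SSR = 110/19.

SSR = 5.789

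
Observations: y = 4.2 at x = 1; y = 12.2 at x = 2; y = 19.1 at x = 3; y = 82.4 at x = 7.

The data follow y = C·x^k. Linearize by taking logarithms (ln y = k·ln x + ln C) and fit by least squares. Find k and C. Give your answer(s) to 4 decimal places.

Linearized form: ln y = k·ln x + ln C. From the 4 transformed points,
Σln x = 3.7377, Σ(ln x)² = 5.4740, Σln y = 11.2978, Σln x·ln y = 13.5590.
Normal system: [[5.4740, 3.7377]; [3.7377, 4]]·[k, ln C]ᵀ = [13.5590, 11.2978]ᵀ.
Δ = 5.4740·4 − (3.7377)² = 7.9257; k = (13.5590·4 − 3.7377·11.2978)/7.9257 = 1.51513, ln C = (5.4740·11.2978 − 3.7377·13.5590)/7.9257 = 1.40868, so C = exp(1.40868) = 4.09056.

k = 1.5151, C = 4.0906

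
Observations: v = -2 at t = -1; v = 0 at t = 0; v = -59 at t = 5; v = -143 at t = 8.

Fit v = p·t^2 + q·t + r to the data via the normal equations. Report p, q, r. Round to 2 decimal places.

p = -2.07, q = -1.26, r = -0.69

The normal equations are: 4722·p + 636·q + 90·r = -10629;  636·p + 90·q + 12·r = -1437;  90·p + 12·q + 4·r = -204.
Solving the 3×3 system (Gaussian elimination) gives p = -122/59, q = -149/118, r = -81/118.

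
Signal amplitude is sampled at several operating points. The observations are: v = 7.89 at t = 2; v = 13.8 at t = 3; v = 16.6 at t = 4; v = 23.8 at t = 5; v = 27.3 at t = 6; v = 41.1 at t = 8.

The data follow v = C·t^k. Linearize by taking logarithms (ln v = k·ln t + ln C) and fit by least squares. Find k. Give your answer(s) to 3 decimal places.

Taking logs, ln v = k·ln t + ln C, so regress ln v on ln t.
Over the data: Σln t = 8.6587, Σ(ln t)² = 13.7340, Σln v = 17.6922, Σln t·ln v = 26.9637.
Normal system: [[13.7340, 8.6587]; [8.6587, 6]]·[k, ln C]ᵀ = [26.9637, 17.6922]ᵀ.
Slope k = (n·Σln t·ln v − Σln t·Σln v)/(n·Σ(ln t)² − (Σln t)²) = (6·26.9637 − 8.6587·17.6922)/7.4309 = 1.15603; ln C = (Σln v − k·Σln t)/n = 1.28042.

k = 1.156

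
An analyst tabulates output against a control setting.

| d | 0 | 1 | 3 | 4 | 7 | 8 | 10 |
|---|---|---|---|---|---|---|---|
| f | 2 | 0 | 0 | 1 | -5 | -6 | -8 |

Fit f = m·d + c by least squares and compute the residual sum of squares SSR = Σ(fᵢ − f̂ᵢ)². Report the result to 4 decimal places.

SSR = 9.7140

Sums needed: Σd·d = 239, Σd = 33, Σ1 = 7.
And Σd·f = -159, Σf = -16.
So AᵀA·[m, c]ᵀ = Aᵀf: [[239, 33]; [33, 7]]·[m, c]ᵀ = [-159, -16]ᵀ.
Determinant 239·7 − 33² = 584.
m = ((-159)·7 − 33·(-16))/584 = -585/584; c = (239·(-16) − 33·(-159))/584 = 1423/584.
Residuals: -255/584, -419/292, 83/146, 1501/584, -31/73, -247/584, -245/584; SSR = 5673/584.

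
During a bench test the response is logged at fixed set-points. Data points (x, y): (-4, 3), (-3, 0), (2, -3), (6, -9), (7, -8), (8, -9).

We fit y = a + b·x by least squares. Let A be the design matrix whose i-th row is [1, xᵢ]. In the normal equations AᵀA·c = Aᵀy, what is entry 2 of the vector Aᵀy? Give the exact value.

-200

Entry 2 ↔ basis x, so (Aᵀy)_{2} = Σᵢ (x)·yᵢ = (-4)·(3) + (-3)·(0) + (2)·(-3) + (6)·(-9) + (7)·(-8) + (8)·(-9) = -200.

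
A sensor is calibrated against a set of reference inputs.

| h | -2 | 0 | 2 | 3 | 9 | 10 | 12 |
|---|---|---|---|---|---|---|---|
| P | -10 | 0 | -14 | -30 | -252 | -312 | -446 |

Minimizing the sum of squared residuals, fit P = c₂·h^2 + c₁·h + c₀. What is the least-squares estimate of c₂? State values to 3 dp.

c₂ = -3.021

Sums needed: Σh^2·h^2 = 37410, Σh^2·h = 3484, Σh^2 = 342, Σh·h = 342, Σh = 34, Σ1 = 7.
Right-hand side: Σh^2·P = -116202, Σh·P = -10838, ΣP = -1064.
So XᵀX·[c₂, c₁, c₀]ᵀ = XᵀP: [[37410, 3484, 342]; [3484, 342, 34]; [342, 34, 7]]·[c₂, c₁, c₀]ᵀ = [-116202, -10838, -1064]ᵀ.
Row-reducing yields c₂ = -1788171/592001, c₁ = -548835/592001, c₀ = 46544/592001.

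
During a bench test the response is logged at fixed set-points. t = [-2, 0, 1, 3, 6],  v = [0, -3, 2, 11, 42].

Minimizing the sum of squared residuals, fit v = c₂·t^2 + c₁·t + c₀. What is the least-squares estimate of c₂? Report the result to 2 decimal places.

c₂ = 0.99

From the data, Σt^2·t^2 = 1394, Σt^2·t = 236, Σt^2 = 50, Σt·t = 50, Σt = 8, Σ1 = 5.
Moment sums: Σt^2·v = 1613, Σt·v = 287, Σv = 52.
So MᵀM·[c₂, c₁, c₀]ᵀ = Mᵀv: [[1394, 236, 50]; [236, 50, 8]; [50, 8, 5]]·[c₂, c₁, c₀]ᵀ = [1613, 287, 52]ᵀ.
Inverting the 3×3 Gram matrix, [c₂, c₁, c₀]ᵀ = [821/826, 3247/2478, -2027/1239]ᵀ.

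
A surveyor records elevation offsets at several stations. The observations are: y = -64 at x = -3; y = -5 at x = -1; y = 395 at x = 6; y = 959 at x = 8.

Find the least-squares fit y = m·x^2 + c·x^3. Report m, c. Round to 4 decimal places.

Normal-equation sums: Σx^2·x^2 = 5474, Σx^2·x^3 = 40300, Σx^3·x^3 = 309530.
And Σx^2·y = 75015, Σx^3·y = 578061.
AᵀA·[m, c]ᵀ = Aᵀy becomes [[5474, 40300]; [40300, 309530]]·[m, c]ᵀ = [75015, 578061]ᵀ.
det = 5474·309530 − 40300² = 70277220.
m = (75015·309530 − 40300·578061)/70277220 = -21785/20022; c = (5474·578061 − 40300·75015)/70277220 = 2614841/1301430.

m = -1.0881, c = 2.0092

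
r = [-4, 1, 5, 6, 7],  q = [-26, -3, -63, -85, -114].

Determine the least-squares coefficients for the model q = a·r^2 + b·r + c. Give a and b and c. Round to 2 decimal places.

Compute the Gram sums: Σr^2·r^2 = 4579, Σr^2·r = 621, Σr^2 = 127, Σr·r = 127, Σr = 15, Σ1 = 5.
For Aᵀq: Σr^2·q = -10640, Σr·q = -1522, Σq = -291.
Normal equations: [[4579, 621, 127]; [621, 127, 15]; [127, 15, 5]]·[a, b, c]ᵀ = [-10640, -1522, -291]ᵀ.
Row-reducing yields a = -39509/19058, b = -35201/19058, c = -22/9529.

a = -2.07, b = -1.85, c = 0.00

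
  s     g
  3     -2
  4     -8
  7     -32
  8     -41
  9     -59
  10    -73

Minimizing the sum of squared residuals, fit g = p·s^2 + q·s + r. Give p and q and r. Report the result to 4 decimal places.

p = -0.9707, q = 2.5446, r = -1.6137

Setting ∂/∂p … = 0 gives: 23395·p + 2675·q + 319·r = -16417;  2675·p + 319·q + 41·r = -1851;  319·p + 41·q + 6·r = -215.
Row-reducing yields p = -13675/14088, q = 35849/14088, r = -3789/2348.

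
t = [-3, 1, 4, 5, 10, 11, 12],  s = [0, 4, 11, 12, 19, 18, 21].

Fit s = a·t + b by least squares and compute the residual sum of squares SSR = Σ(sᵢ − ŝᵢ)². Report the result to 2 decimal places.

The normal equations are: 416·a + 40·b = 748;  40·a + 7·b = 85.
Determinant 416·7 − 40² = 1312.
a = (748·7 − 40·85)/1312 = 459/328; b = (416·85 − 40·748)/1312 = 170/41.
Residuals: 17/328, -507/328, 103/82, 281/328, 141/164, -505/328, 5/82; SSR = 641/82.

SSR = 7.82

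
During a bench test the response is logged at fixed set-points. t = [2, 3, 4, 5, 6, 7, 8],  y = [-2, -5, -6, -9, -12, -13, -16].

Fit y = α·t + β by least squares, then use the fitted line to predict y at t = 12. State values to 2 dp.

Sums needed: Σt·t = 203, Σt = 35, Σ1 = 7.
Right-hand side: Σt·y = -379, Σy = -63.
AᵀA·[α, β]ᵀ = Aᵀy becomes [[203, 35]; [35, 7]]·[α, β]ᵀ = [-379, -63]ᵀ.
det = 203·7 − 35² = 196.
α = ((-379)·7 − 35·(-63))/196 = -16/7; β = (203·(-63) − 35·(-379))/196 = 17/7.
At t = 12: ŷ = (-16/7)·(12) + (17/7)·(1) = -25.

ŷ = -25.00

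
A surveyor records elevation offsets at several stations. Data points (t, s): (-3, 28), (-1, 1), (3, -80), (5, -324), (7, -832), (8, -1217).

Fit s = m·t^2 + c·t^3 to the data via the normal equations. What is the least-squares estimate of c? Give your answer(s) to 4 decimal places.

c = -2.0168

Setting ∂/∂m … = 0 gives: 7285·m + 52699·c = -127223;  52699·m + 396877·c = -951897.
Eliminating c: 396877·(row 1) − 52699·(row 2) gives 114064344·m = 396877·(-127223) − 52699·(-951897) = -327862568, so m = -40982821/14258043.
Then c = ((-951897) − 52699·(-40982821/14258043))/396877 = -28755596/14258043.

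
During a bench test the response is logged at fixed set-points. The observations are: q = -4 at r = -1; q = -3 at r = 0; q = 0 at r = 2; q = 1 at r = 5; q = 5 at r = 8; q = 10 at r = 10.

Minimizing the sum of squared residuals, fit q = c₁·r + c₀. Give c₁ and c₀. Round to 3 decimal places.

c₁ = 1.153, c₀ = -3.112

Sums needed: Σr·r = 194, Σr = 24, Σ1 = 6.
Right-hand side: Σr·q = 149, Σq = 9.
Δ = 194·6 − 24² = 588.
c₁ = (149·6 − 24·9)/588 = 113/98; c₀ = (194·9 − 24·149)/588 = -305/98.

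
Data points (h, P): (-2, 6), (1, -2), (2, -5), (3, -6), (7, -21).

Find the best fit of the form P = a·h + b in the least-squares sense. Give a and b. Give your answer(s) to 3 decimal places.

The normal system AᵀA·[a, b]ᵀ = AᵀP is [[67, 11]; [11, 5]]·[a, b]ᵀ = [-189, -28]ᵀ.
Eliminating b: 5·(row 1) − 11·(row 2) gives 214·a = 5·(-189) − 11·(-28) = -637, so a = -637/214.
Then b = ((-28) − 11·(-637/214))/5 = 203/214.

a = -2.977, b = 0.949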